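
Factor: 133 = 7^1 *19^1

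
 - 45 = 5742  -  5787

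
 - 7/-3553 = 7/3553=0.00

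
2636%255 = 86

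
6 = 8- 2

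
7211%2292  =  335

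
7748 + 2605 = 10353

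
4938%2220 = 498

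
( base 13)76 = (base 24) 41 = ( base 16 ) 61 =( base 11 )89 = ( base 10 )97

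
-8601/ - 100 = 86 + 1/100 = 86.01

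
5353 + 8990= 14343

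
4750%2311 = 128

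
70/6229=70/6229 = 0.01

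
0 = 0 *6228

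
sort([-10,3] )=[ - 10,3]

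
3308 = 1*3308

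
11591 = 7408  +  4183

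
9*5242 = 47178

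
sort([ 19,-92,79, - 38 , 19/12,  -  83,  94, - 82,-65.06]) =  [ - 92, - 83,-82, - 65.06, - 38, 19/12,19,79,94 ] 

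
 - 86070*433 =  - 37268310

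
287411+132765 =420176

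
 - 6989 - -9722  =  2733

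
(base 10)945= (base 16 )3b1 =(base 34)rr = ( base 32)TH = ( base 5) 12240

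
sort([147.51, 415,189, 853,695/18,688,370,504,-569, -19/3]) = [ - 569, - 19/3,695/18,147.51,189,370,415,504, 688, 853]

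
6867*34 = 233478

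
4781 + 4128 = 8909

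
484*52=25168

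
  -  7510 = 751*(  -  10 )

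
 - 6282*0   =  0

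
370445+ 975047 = 1345492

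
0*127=0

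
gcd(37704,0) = 37704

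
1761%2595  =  1761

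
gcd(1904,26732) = 4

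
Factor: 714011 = 107^1 * 6673^1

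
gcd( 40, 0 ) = 40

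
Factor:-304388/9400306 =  -2^1*7^2*823^ (-1) * 1553^1* 5711^( - 1) = -152194/4700153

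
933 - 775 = 158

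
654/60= 109/10 = 10.90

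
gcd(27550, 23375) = 25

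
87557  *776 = 67944232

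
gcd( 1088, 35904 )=1088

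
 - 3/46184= - 3/46184 = - 0.00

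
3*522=1566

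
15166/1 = 15166 = 15166.00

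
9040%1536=1360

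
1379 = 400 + 979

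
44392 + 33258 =77650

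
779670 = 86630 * 9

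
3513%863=61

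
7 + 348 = 355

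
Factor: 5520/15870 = 8/23 = 2^3 * 23^ (-1) 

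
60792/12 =5066 = 5066.00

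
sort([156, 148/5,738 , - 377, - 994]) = [ - 994, -377,148/5,156,  738]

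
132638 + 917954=1050592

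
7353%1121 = 627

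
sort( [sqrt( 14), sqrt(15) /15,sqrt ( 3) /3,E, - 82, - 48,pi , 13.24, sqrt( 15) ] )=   [  -  82, - 48,sqrt ( 15)/15,sqrt( 3 )/3, E, pi , sqrt ( 14),sqrt( 15),13.24]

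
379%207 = 172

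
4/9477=4/9477 = 0.00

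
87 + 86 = 173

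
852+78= 930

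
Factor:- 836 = - 2^2*11^1 * 19^1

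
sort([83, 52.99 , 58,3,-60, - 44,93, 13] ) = [-60,-44 , 3,  13,52.99,  58 , 83,93] 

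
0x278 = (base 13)398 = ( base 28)mg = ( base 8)1170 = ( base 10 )632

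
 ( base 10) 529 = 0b1000010001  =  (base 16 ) 211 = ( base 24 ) m1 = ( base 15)254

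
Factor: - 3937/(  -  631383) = 3^ ( - 1 ) * 31^1*127^1 * 210461^( - 1 ) 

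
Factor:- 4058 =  - 2^1 * 2029^1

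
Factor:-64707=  - 3^1 * 21569^1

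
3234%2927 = 307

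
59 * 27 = 1593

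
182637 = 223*819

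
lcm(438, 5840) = 17520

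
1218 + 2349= 3567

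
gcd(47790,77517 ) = 81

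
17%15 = 2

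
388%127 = 7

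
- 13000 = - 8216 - 4784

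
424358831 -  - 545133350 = 969492181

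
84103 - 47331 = 36772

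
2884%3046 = 2884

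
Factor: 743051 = 239^1*3109^1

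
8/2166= 4/1083 = 0.00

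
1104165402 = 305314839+798850563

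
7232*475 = 3435200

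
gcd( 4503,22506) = 3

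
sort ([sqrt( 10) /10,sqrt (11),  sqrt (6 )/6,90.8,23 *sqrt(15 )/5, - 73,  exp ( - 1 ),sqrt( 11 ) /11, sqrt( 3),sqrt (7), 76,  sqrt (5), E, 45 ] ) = [ - 73,sqrt( 11 )/11,sqrt(10)/10  ,  exp(-1),sqrt( 6 )/6, sqrt(3),sqrt( 5 ) , sqrt(7),E, sqrt(11 ),23*sqrt ( 15 )/5,45 , 76, 90.8 ]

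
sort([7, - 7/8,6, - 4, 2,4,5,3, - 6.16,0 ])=[-6.16, - 4 , - 7/8,  0 , 2,3, 4,5,6,7] 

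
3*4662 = 13986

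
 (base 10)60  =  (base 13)48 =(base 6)140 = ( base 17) 39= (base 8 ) 74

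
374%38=32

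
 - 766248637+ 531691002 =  - 234557635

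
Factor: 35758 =2^1*19^1 *941^1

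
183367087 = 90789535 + 92577552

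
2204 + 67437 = 69641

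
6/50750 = 3/25375 = 0.00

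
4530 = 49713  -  45183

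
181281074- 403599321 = -222318247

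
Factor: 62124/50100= 31/25 = 5^( - 2)*31^1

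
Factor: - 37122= -2^1*3^1*23^1 * 269^1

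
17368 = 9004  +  8364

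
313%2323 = 313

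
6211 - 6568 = - 357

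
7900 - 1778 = 6122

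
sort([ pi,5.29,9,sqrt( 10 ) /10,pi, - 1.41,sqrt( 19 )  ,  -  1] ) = [-1.41,  -  1, sqrt( 10 ) /10,pi, pi, sqrt( 19 ) , 5.29, 9] 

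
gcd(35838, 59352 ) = 6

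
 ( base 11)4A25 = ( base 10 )6561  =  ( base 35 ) 5cg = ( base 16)19a1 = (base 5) 202221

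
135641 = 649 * 209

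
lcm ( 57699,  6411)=57699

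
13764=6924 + 6840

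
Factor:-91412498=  - 2^1*73^1 * 626113^1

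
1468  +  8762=10230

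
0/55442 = 0 = 0.00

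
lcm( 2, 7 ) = 14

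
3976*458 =1821008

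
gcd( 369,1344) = 3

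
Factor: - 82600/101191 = -2^3 * 5^2 * 7^1*47^(-1)*59^1*2153^ ( - 1)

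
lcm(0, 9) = 0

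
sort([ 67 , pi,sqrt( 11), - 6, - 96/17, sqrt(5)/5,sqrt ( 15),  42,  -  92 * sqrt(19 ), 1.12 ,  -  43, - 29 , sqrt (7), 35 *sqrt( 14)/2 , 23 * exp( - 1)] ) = [ - 92*sqrt( 19), - 43, - 29, - 6,-96/17, sqrt(5 )/5, 1.12, sqrt ( 7),pi,sqrt(11) , sqrt(15) , 23*exp( - 1), 42,35*sqrt ( 14) /2,67]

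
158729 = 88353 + 70376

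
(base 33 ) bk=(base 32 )bv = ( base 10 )383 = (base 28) dj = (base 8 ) 577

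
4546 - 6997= - 2451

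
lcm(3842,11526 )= 11526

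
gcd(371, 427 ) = 7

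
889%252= 133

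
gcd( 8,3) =1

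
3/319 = 3/319 = 0.01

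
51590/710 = 72  +  47/71 = 72.66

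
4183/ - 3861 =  - 2 + 3539/3861 =-1.08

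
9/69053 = 9/69053 = 0.00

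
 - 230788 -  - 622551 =391763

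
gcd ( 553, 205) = 1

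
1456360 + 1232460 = 2688820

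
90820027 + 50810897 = 141630924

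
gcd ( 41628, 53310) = 6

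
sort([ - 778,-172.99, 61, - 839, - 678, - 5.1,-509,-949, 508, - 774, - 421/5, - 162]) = [- 949,-839, - 778, - 774 ,-678, - 509,-172.99, - 162, - 421/5, - 5.1,61, 508 ]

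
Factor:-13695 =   -  3^1*5^1*11^1*83^1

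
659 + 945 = 1604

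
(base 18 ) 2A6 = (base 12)596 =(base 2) 1101000010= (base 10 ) 834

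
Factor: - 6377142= - 2^1*3^1*17^1*103^1*607^1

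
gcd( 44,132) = 44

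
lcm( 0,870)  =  0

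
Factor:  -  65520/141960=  - 2^1*3^1*13^( - 1 )= - 6/13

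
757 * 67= 50719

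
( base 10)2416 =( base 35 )1y1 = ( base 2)100101110000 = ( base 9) 3274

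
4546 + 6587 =11133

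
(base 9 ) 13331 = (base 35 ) 7co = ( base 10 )9019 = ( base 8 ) 21473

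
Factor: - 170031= - 3^1 * 19^2*157^1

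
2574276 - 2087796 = 486480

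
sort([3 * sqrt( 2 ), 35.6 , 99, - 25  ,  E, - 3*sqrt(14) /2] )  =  [ - 25, - 3*sqrt(14 )/2,E,3*sqrt( 2), 35.6, 99]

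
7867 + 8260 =16127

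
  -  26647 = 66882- 93529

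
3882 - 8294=  -  4412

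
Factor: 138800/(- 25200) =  - 347/63 = -3^ (- 2)*7^( - 1)*347^1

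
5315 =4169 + 1146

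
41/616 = 41/616 = 0.07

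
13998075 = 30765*455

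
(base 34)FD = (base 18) 1b1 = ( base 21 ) 13j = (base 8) 1013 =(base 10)523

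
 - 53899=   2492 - 56391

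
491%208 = 75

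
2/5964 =1/2982  =  0.00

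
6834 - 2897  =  3937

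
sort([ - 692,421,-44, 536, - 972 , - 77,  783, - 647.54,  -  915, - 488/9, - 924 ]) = [  -  972, -924,-915, - 692, - 647.54,-77,  -  488/9,- 44  ,  421, 536, 783 ] 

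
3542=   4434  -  892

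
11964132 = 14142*846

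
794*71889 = 57079866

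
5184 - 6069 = -885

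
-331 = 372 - 703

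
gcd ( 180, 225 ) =45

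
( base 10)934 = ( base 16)3a6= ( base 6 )4154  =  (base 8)1646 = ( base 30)114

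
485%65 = 30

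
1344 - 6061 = - 4717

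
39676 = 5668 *7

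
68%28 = 12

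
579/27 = 193/9 = 21.44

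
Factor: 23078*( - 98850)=-2^2 * 3^1*5^2*11^1*659^1 * 1049^1 =- 2281260300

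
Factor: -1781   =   - 13^1*137^1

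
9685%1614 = 1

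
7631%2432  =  335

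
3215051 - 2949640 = 265411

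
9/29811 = 3/9937 = 0.00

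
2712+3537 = 6249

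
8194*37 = 303178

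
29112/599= 48  +  360/599 = 48.60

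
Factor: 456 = 2^3*3^1*19^1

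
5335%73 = 6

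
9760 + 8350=18110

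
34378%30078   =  4300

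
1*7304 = 7304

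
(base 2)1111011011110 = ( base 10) 7902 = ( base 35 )6FR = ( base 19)12gh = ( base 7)32016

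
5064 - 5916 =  - 852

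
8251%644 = 523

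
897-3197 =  - 2300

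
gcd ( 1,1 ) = 1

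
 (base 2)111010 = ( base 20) 2I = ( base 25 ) 28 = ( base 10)58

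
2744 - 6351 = -3607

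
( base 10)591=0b1001001111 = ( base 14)303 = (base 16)24f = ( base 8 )1117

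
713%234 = 11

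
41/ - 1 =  - 41+0/1 = - 41.00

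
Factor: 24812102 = 2^1*7^1*1772293^1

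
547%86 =31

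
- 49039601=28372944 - 77412545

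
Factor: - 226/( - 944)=2^(- 3) *59^ (-1)*113^1 = 113/472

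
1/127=1/127 = 0.01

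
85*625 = 53125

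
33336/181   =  184 + 32/181 = 184.18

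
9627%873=24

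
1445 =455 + 990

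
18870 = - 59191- - 78061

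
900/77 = 11 + 53/77 = 11.69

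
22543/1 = 22543  =  22543.00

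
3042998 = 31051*98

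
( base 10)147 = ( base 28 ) 57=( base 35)47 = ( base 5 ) 1042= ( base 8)223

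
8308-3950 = 4358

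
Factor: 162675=3^3 *5^2 *241^1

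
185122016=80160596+104961420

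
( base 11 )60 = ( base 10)66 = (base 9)73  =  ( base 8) 102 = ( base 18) 3c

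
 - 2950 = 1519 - 4469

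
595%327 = 268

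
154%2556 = 154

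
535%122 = 47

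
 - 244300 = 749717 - 994017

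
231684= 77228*3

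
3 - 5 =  - 2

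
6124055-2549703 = 3574352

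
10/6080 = 1/608 = 0.00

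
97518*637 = 62118966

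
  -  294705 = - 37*7965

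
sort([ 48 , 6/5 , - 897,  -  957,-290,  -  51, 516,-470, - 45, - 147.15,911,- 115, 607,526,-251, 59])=[ -957, - 897,-470,  -  290, - 251,-147.15,  -  115,  -  51, - 45, 6/5, 48 , 59,516, 526, 607, 911]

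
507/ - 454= - 2 + 401/454 = - 1.12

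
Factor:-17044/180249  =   - 2^2 * 3^( - 1 )*4261^1*60083^( - 1 )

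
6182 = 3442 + 2740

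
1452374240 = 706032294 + 746341946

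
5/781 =5/781=0.01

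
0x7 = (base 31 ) 7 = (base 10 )7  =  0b111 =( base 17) 7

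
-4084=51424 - 55508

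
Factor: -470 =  - 2^1*5^1*47^1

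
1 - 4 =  - 3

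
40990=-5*( - 8198 ) 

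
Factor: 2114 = 2^1*7^1*151^1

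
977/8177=977/8177 = 0.12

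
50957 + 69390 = 120347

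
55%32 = 23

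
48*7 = 336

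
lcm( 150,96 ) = 2400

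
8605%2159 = 2128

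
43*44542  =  1915306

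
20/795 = 4/159=0.03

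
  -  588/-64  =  147/16 = 9.19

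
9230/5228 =4615/2614= 1.77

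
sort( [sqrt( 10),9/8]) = [ 9/8,sqrt(10 ) ]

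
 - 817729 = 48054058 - 48871787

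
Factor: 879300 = 2^2*3^2*5^2* 977^1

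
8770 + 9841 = 18611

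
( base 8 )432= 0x11A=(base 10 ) 282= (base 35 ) 82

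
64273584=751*85584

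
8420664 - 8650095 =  - 229431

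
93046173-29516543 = 63529630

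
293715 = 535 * 549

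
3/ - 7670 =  - 1 + 7667/7670 = - 0.00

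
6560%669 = 539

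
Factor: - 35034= - 2^1*3^1*5839^1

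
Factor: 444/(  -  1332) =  - 1/3 = - 3^( - 1) 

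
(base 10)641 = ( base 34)it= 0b1010000001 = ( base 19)1EE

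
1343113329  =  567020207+776093122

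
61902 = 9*6878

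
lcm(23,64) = 1472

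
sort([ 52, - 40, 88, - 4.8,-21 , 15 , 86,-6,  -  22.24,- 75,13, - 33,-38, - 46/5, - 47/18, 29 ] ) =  [ - 75, - 40, - 38, - 33, - 22.24,-21, - 46/5, - 6, - 4.8, -47/18 , 13, 15,29, 52, 86, 88 ]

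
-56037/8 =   -  7005 + 3/8 = - 7004.62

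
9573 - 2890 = 6683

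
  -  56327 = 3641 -59968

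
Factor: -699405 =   -  3^1 * 5^1*7^1 * 6661^1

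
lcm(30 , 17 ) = 510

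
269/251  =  269/251   =  1.07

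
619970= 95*6526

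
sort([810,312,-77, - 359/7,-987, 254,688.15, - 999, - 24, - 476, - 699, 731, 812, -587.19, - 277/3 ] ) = [ - 999, - 987, - 699,-587.19, - 476, - 277/3, - 77, -359/7,-24, 254,312, 688.15,731,810,812]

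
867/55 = 867/55 = 15.76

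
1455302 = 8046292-6590990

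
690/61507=690/61507 =0.01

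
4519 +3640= 8159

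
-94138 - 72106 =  - 166244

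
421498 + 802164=1223662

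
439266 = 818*537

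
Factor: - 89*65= - 5^1*13^1*89^1  =  - 5785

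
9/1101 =3/367 = 0.01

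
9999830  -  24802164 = - 14802334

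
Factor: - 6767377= -17^1 * 79^1*5039^1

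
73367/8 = 73367/8= 9170.88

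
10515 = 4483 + 6032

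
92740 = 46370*2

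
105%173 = 105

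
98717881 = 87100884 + 11616997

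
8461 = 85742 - 77281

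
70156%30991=8174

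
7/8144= 7/8144 = 0.00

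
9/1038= 3/346 =0.01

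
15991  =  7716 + 8275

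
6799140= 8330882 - 1531742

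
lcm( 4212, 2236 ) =181116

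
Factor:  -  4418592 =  - 2^5*3^1*46027^1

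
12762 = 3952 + 8810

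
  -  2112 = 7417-9529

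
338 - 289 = 49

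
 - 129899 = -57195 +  - 72704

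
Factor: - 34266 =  - 2^1*3^1*5711^1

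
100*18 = 1800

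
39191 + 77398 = 116589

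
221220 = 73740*3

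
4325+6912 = 11237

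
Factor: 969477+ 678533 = 2^1*5^1 * 7^1 * 13^1*1811^1 = 1648010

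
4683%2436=2247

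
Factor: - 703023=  - 3^1*234341^1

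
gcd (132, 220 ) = 44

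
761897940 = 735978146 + 25919794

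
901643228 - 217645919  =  683997309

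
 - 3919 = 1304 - 5223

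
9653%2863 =1064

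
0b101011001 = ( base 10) 345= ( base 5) 2340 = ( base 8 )531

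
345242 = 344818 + 424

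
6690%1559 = 454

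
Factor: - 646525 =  - 5^2*11^1*2351^1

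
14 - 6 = 8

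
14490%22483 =14490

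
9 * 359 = 3231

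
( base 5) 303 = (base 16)4E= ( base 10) 78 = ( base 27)2O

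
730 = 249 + 481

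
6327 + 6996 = 13323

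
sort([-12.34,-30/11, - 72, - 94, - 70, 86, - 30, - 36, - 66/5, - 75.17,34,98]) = [  -  94, - 75.17 , -72, - 70, - 36 , - 30, - 66/5,-12.34, - 30/11,  34 , 86,  98 ] 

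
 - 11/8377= - 1 + 8366/8377 = - 0.00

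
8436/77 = 8436/77 = 109.56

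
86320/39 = 2213 + 1/3 = 2213.33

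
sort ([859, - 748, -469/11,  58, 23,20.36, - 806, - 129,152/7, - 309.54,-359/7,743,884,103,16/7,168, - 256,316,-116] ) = [ - 806, - 748,  -  309.54,-256, - 129, - 116,-359/7 , - 469/11,16/7,20.36 , 152/7,23,58, 103, 168,316 , 743,859,884 ] 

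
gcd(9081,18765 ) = 9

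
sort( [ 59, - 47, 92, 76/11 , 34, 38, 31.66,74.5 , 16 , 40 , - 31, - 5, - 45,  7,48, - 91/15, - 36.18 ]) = [ - 47, - 45, - 36.18, - 31, - 91/15, - 5, 76/11,7,16, 31.66, 34 , 38,40, 48, 59,74.5, 92 ]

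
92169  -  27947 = 64222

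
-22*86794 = -1909468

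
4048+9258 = 13306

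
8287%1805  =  1067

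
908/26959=908/26959 = 0.03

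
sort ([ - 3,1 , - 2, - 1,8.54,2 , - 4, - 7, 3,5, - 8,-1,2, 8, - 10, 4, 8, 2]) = [ - 10,-8, - 7, - 4, - 3 , - 2, - 1,  -  1,1, 2,  2,2 , 3,4 , 5,  8,  8,8.54]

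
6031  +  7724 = 13755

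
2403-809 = 1594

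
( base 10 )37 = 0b100101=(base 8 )45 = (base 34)13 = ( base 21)1g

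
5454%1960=1534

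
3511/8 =438 + 7/8 = 438.88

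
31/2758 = 31/2758 = 0.01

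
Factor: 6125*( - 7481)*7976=-2^3*5^3*7^2*997^1*7481^1 =- 365469293000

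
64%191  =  64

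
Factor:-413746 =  - 2^1*17^1*43^1*283^1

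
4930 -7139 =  - 2209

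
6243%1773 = 924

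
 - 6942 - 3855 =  - 10797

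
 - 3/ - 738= 1/246  =  0.00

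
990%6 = 0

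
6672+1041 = 7713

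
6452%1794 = 1070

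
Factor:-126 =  - 2^1 * 3^2 * 7^1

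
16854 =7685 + 9169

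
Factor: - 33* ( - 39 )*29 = 3^2*11^1*13^1*29^1 = 37323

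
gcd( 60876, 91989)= 9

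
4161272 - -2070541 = 6231813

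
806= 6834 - 6028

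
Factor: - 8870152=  - 2^3*547^1*2027^1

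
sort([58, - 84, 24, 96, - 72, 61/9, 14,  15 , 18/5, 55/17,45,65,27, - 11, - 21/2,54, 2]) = [ - 84, - 72, - 11, - 21/2, 2, 55/17, 18/5,  61/9, 14, 15,24,27 , 45,54,58, 65,96 ] 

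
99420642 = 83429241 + 15991401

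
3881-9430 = -5549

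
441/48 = 9+3/16 = 9.19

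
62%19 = 5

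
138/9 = 46/3= 15.33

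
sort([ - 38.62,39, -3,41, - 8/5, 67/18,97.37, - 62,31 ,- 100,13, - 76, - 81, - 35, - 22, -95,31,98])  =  [ - 100, - 95,-81, - 76, -62, - 38.62, - 35, - 22, - 3, - 8/5,67/18,13,  31, 31,39 , 41,97.37,98] 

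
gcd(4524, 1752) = 12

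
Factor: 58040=2^3*5^1*1451^1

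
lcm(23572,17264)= 1225744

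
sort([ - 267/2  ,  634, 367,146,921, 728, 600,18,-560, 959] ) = [ - 560, - 267/2, 18, 146, 367,600,634,728, 921,  959 ]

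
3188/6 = 1594/3 = 531.33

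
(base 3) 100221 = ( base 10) 268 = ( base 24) B4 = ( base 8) 414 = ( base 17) FD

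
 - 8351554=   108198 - 8459752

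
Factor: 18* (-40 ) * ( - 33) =2^4 * 3^3*5^1*11^1 = 23760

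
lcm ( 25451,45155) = 1399805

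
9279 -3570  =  5709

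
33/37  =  33/37 =0.89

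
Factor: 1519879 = 797^1*1907^1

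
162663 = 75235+87428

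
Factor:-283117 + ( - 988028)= - 1271145 = - 3^1*5^1 * 83^1*1021^1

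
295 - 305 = -10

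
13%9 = 4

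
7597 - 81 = 7516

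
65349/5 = 13069  +  4/5  =  13069.80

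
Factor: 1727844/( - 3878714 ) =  - 863922/1939357=-  2^1*3^1*7^( - 1 )*137^1* 1051^1*277051^( - 1 )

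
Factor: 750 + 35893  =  36643 =36643^1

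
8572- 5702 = 2870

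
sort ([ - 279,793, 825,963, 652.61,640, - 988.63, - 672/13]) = [ - 988.63, - 279, - 672/13 , 640, 652.61, 793, 825, 963 ] 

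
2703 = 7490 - 4787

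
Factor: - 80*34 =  - 2720 = - 2^5*5^1*17^1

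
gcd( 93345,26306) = 7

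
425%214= 211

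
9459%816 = 483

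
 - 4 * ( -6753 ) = 27012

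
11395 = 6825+4570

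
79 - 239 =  - 160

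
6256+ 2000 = 8256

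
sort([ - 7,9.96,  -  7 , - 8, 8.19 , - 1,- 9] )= [ - 9,  -  8, - 7, - 7 ,-1,8.19,9.96 ]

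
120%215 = 120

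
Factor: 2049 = 3^1 *683^1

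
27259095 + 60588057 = 87847152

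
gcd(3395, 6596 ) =97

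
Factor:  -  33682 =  - 2^1 * 11^1 * 1531^1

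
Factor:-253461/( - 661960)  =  291/760 = 2^( - 3)*3^1 * 5^( - 1)  *  19^( - 1 )*97^1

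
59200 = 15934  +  43266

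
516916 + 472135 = 989051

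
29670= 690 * 43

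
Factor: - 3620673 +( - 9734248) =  - 13354921^1 = - 13354921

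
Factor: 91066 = 2^1*45533^1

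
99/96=33/32  =  1.03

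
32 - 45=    - 13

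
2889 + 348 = 3237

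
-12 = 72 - 84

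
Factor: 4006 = 2^1*2003^1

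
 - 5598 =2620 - 8218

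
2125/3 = 2125/3  =  708.33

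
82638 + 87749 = 170387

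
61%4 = 1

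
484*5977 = 2892868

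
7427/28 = 265 + 1/4  =  265.25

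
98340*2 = 196680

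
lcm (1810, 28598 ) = 142990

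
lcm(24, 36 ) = 72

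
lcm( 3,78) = 78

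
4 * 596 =2384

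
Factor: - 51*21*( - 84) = 89964 = 2^2 * 3^3*7^2 * 17^1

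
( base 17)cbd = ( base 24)68k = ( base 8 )7124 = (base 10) 3668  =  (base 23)6LB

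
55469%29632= 25837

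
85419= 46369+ 39050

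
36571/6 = 6095 + 1/6 =6095.17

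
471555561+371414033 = 842969594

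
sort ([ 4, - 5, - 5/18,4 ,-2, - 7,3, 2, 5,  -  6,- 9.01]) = [ - 9.01, - 7, - 6,-5, - 2,-5/18, 2,3, 4,4,5] 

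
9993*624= 6235632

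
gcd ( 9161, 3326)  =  1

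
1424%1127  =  297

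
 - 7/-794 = 7/794 = 0.01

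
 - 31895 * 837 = -26696115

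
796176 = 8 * 99522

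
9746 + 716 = 10462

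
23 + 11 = 34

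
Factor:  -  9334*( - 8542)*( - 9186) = - 2^3*3^1 *13^1*359^1*1531^1*4271^1 = - 732409223208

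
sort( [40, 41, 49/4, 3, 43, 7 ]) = [3, 7, 49/4, 40, 41, 43]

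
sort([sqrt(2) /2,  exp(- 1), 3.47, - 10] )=[ - 10 , exp ( - 1),sqrt ( 2)/2,3.47 ] 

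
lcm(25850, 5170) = 25850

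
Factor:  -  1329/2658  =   - 2^ (-1) =- 1/2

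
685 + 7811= 8496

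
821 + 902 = 1723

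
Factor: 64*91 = 5824 = 2^6*7^1 * 13^1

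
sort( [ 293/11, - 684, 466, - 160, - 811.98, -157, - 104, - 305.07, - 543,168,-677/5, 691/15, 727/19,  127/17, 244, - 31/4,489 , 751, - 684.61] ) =[ - 811.98, - 684.61 , - 684,-543 ,-305.07, - 160, - 157,-677/5 , - 104,-31/4, 127/17, 293/11,  727/19, 691/15, 168, 244, 466, 489, 751]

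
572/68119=572/68119 = 0.01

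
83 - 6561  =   - 6478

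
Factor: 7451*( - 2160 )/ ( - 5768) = 2^1 * 3^3 * 5^1*7^( - 1 ) * 103^( - 1) * 7451^1 = 2011770/721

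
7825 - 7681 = 144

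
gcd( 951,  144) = 3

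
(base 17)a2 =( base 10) 172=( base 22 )7I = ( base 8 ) 254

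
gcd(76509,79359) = 3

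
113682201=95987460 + 17694741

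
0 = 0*6189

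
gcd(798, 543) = 3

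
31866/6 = 5311 = 5311.00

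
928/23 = 40+8/23 = 40.35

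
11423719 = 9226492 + 2197227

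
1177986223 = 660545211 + 517441012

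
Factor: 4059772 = 2^2* 577^1*1759^1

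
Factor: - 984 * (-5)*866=4260720= 2^4*3^1*5^1 * 41^1 * 433^1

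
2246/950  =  2 + 173/475=2.36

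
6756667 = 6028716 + 727951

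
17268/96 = 1439/8 = 179.88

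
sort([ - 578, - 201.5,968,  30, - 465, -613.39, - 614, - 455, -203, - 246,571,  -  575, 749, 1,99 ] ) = [  -  614, - 613.39,- 578, - 575, - 465,- 455,-246, - 203, - 201.5,1, 30, 99,571,749, 968 ] 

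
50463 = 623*81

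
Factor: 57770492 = 2^2*13^1*1110971^1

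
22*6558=144276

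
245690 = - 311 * ( - 790 ) 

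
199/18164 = 199/18164   =  0.01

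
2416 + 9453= 11869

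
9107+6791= 15898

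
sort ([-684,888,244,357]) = [ - 684,244,357,888]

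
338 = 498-160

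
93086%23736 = 21878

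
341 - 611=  - 270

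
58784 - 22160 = 36624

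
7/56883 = 7/56883 = 0.00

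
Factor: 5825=5^2*233^1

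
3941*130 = 512330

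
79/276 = 79/276 = 0.29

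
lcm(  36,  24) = 72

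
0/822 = 0 =0.00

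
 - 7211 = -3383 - 3828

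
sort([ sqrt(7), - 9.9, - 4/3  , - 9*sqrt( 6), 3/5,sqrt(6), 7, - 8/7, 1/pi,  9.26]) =[-9* sqrt(6 ),-9.9 , - 4/3,-8/7 , 1/pi, 3/5,sqrt( 6 ), sqrt( 7) , 7,  9.26]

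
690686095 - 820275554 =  - 129589459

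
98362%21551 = 12158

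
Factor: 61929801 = 3^2*1321^1*5209^1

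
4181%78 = 47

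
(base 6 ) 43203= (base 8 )13423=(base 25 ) 9b7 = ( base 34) 53P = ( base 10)5907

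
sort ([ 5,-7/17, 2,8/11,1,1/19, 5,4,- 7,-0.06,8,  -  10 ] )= [ - 10,-7, - 7/17, - 0.06 , 1/19,8/11,1,2,4,5,5, 8]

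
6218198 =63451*98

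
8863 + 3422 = 12285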